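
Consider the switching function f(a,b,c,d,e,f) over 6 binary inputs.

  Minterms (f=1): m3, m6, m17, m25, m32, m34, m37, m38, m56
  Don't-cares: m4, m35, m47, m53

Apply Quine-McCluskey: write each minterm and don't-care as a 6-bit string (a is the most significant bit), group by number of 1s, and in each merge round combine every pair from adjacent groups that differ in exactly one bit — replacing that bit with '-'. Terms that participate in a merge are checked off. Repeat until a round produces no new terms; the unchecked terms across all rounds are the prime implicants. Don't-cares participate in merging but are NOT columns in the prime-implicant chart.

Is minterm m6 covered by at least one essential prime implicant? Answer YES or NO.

NO

Round 0: 000011✓ 000100✓ 000110✓ 010001✓ 011001✓ 100000✓ 100010✓ 100011✓ 100101✓ 100110✓ 101111 110101✓ 111000
Round 1: -00011 -00110 0001-0 01-001 1-0101 100-10 1000-0 10001-
PIs = {-00011, -00110, 0001-0, 01-001, 1-0101, 100-10, 1000-0, 10001-, 101111, 111000}
Coverage chart:
  m3: -00011 ←essential
  m6: -00110,0001-0
  m17: 01-001 ←essential
  m25: 01-001 ←essential
  m32: 1000-0 ←essential
  m34: 100-10,1000-0,10001-
  m37: 1-0101 ←essential
  m38: -00110,100-10
  m56: 111000 ←essential
Essential: -00011, 01-001, 1-0101, 1000-0, 111000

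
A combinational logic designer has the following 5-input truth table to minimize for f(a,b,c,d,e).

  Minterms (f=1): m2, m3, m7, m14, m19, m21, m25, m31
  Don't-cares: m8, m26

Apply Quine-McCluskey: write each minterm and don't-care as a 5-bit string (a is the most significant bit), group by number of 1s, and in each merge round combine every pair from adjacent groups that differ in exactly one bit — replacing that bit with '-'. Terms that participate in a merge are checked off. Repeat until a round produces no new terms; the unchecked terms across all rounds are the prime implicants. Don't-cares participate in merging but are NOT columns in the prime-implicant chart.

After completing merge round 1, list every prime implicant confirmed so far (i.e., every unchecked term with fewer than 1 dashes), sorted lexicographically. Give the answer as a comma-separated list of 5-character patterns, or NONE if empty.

size-2^0 implicants → 00010(✓)  00011(✓)  00111(✓)  01000  01110  10011(✓)  10101  11001  11010  11111
size-2^1 implicants → -0011  00-11  0001-
Unchecked terms (primes): -0011, 00-11, 0001-, 01000, 01110, 10101, 11001, 11010, 11111

01000, 01110, 10101, 11001, 11010, 11111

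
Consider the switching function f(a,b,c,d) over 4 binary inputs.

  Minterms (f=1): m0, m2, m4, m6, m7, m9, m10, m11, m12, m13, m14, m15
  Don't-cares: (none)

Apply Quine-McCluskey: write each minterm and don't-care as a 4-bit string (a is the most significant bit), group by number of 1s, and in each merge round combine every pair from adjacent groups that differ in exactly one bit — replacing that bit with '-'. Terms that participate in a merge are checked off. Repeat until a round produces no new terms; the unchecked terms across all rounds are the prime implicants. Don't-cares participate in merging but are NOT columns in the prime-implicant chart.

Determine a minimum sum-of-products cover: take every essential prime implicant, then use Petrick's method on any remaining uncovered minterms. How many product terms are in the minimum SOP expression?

5

size-2^0 implicants → 0000(✓)  0010(✓)  0100(✓)  0110(✓)  0111(✓)  1001(✓)  1010(✓)  1011(✓)  1100(✓)  1101(✓)  1110(✓)  1111(✓)
size-2^1 implicants → -010(✓)  -100(✓)  -110(✓)  -111(✓)  0-00(✓)  0-10(✓)  00-0(✓)  01-0(✓)  011-(✓)  1-01(✓)  1-10(✓)  1-11(✓)  10-1(✓)  101-(✓)  11-0(✓)  11-1(✓)  110-(✓)  111-(✓)
size-2^2 implicants → --10  -1-0  -11-  0--0  1--1  1-1-  11--
Unchecked terms (primes): --10, -1-0, -11-, 0--0, 1--1, 1-1-, 11--
Minterm coverage:
  m0 ⊆ 0--0 [E]
  m2 ⊆ --10,0--0
  m4 ⊆ -1-0,0--0
  m6 ⊆ --10,-1-0,-11-,0--0
  m7 ⊆ -11- [E]
  m9 ⊆ 1--1 [E]
  m10 ⊆ --10,1-1-
  m11 ⊆ 1--1,1-1-
  m12 ⊆ -1-0,11--
  m13 ⊆ 1--1,11--
  m14 ⊆ --10,-1-0,-11-,1-1-,11--
  m15 ⊆ -11-,1--1,1-1-,11--
E = {-11-, 0--0, 1--1}
Petrick residual → --10, -1-0
Cover = cd' + bd' + bc + a'd' + ad  |cover|=5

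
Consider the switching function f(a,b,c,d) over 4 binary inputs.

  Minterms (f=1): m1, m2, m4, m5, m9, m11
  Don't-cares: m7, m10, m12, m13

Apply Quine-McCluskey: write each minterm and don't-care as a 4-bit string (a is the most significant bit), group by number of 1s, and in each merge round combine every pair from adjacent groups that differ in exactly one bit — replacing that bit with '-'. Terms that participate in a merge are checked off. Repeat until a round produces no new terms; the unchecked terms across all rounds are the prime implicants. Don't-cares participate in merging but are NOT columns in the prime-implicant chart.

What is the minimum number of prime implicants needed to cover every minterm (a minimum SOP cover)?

4

[col 0] 0001*, 0010*, 0100*, 0101*, 0111*, 1001*, 1010*, 1011*, 1100*, 1101*
[col 1] -001*, -010, -100*, -101*, 0-01*, 01-1, 010-*, 1-01*, 10-1, 101-, 110-*
[col 2] --01, -10-
Prime implicants: --01, -010, -10-, 01-1, 10-1, 101-
PI chart (minterm → PIs covering it):
  1 | --01  (sole → essential)
  2 | -010  (sole → essential)
  4 | -10-  (sole → essential)
  5 | --01,-10-,01-1
  9 | --01,10-1
  11 | 10-1,101-
Essential prime implicants: --01, -010, -10-
Petrick residual → 10-1
Minimum SOP uses 4 PIs: c'd + b'cd' + bc' + ab'd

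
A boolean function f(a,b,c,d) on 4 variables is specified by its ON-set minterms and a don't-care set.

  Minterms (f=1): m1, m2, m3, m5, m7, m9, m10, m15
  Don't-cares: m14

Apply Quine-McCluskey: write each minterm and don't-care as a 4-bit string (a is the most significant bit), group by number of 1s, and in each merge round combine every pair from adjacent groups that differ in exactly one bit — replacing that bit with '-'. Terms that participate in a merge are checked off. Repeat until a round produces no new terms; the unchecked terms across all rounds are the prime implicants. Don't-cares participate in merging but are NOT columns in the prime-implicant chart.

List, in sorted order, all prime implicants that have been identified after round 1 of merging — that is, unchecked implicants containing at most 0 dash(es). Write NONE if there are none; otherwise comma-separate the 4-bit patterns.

Round 0: 0001✓ 0010✓ 0011✓ 0101✓ 0111✓ 1001✓ 1010✓ 1110✓ 1111✓
Round 1: -001 -010 -111 0-01✓ 0-11✓ 00-1✓ 001- 01-1✓ 1-10 111-
Round 2: 0--1
PIs = {-001, -010, -111, 0--1, 001-, 1-10, 111-}

NONE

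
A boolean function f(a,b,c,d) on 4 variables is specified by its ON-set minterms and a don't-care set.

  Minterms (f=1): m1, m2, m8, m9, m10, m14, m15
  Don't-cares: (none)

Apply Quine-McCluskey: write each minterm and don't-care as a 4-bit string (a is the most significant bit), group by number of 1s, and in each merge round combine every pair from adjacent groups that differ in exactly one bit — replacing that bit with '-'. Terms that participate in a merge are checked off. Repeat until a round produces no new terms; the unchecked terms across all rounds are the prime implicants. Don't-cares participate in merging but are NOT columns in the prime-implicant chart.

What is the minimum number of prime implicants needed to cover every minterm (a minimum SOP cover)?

size-2^0 implicants → 0001(✓)  0010(✓)  1000(✓)  1001(✓)  1010(✓)  1110(✓)  1111(✓)
size-2^1 implicants → -001  -010  1-10  10-0  100-  111-
Unchecked terms (primes): -001, -010, 1-10, 10-0, 100-, 111-
Minterm coverage:
  m1 ⊆ -001 [E]
  m2 ⊆ -010 [E]
  m8 ⊆ 10-0,100-
  m9 ⊆ -001,100-
  m10 ⊆ -010,1-10,10-0
  m14 ⊆ 1-10,111-
  m15 ⊆ 111- [E]
E = {-001, -010, 111-}
Petrick residual → 10-0
Cover = b'c'd + b'cd' + ab'd' + abc  |cover|=4

4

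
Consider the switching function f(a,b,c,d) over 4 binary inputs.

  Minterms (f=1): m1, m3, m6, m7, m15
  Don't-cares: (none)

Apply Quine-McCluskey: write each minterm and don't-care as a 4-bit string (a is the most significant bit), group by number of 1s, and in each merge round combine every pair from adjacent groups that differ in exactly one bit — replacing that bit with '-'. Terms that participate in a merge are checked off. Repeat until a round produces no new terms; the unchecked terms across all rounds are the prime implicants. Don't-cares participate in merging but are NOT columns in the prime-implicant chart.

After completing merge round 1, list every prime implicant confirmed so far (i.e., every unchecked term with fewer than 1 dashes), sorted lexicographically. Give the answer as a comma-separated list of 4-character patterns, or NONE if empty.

size-2^0 implicants → 0001(✓)  0011(✓)  0110(✓)  0111(✓)  1111(✓)
size-2^1 implicants → -111  0-11  00-1  011-
Unchecked terms (primes): -111, 0-11, 00-1, 011-

NONE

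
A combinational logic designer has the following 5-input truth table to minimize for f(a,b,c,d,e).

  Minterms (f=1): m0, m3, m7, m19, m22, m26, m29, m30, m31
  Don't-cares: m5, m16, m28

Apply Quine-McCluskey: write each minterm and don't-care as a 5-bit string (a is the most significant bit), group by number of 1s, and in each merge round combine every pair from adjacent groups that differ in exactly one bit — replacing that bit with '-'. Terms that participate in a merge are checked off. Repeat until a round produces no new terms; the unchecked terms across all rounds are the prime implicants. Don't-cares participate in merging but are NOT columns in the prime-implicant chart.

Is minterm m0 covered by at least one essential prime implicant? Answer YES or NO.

YES

[col 0] 00000*, 00011*, 00101*, 00111*, 10000*, 10011*, 10110*, 11010*, 11100*, 11101*, 11110*, 11111*
[col 1] -0000, -0011, 00-11, 001-1, 1-110, 11-10, 111-0*, 111-1*, 1110-*, 1111-*
[col 2] 111--
Prime implicants: -0000, -0011, 00-11, 001-1, 1-110, 11-10, 111--
PI chart (minterm → PIs covering it):
  0 | -0000  (sole → essential)
  3 | -0011,00-11
  7 | 00-11,001-1
  19 | -0011  (sole → essential)
  22 | 1-110  (sole → essential)
  26 | 11-10  (sole → essential)
  29 | 111--  (sole → essential)
  30 | 1-110,11-10,111--
  31 | 111--  (sole → essential)
Essential prime implicants: -0000, -0011, 1-110, 11-10, 111--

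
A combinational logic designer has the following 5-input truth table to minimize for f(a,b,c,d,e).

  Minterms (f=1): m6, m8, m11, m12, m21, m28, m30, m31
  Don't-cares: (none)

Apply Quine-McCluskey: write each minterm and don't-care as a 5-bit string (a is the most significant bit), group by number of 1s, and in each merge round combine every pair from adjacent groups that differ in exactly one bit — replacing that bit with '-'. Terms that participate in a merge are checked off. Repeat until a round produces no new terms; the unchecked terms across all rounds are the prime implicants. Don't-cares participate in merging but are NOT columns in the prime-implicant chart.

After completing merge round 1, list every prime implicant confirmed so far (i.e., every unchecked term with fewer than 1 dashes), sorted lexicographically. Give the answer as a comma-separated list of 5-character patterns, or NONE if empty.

Round 0: 00110 01000✓ 01011 01100✓ 10101 11100✓ 11110✓ 11111✓
Round 1: -1100 01-00 111-0 1111-
PIs = {-1100, 00110, 01-00, 01011, 10101, 111-0, 1111-}

00110, 01011, 10101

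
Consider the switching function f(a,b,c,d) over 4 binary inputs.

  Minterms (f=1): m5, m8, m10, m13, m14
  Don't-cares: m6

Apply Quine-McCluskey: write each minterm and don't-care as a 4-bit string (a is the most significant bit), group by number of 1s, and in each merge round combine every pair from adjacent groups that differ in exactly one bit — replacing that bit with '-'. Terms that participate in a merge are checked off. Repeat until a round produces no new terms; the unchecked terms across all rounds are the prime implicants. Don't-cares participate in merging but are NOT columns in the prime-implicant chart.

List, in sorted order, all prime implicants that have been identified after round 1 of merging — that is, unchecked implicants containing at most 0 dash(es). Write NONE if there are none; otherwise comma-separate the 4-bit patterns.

[col 0] 0101*, 0110*, 1000*, 1010*, 1101*, 1110*
[col 1] -101, -110, 1-10, 10-0
Prime implicants: -101, -110, 1-10, 10-0

NONE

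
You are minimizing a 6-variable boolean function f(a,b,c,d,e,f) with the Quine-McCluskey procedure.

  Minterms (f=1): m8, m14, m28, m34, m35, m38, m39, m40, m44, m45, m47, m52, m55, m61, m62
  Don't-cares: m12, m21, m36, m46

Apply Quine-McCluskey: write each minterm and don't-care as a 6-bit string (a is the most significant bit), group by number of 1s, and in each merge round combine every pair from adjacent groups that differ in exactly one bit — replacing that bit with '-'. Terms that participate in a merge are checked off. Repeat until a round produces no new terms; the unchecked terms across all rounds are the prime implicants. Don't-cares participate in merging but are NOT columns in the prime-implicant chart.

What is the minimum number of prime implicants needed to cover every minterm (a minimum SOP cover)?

size-2^0 implicants → 001000(✓)  001100(✓)  001110(✓)  010101  011100(✓)  100010(✓)  100011(✓)  100100(✓)  100110(✓)  100111(✓)  101000(✓)  101100(✓)  101101(✓)  101110(✓)  101111(✓)  110100(✓)  110111(✓)  111101(✓)  111110(✓)
size-2^1 implicants → -01000(✓)  -01100(✓)  -01110(✓)  0-1100  001-00(✓)  0011-0(✓)  1-0100  1-0111  1-1101  1-1110  10-100(✓)  10-110(✓)  10-111(✓)  100-10(✓)  100-11(✓)  10001-(✓)  1001-0(✓)  10011-(✓)  101-00(✓)  1011-0(✓)  1011-1(✓)  10110-(✓)  10111-(✓)
size-2^2 implicants → -01-00  -011-0  10-1-0  10-11-  100-1-  1011--
Unchecked terms (primes): -01-00, -011-0, 0-1100, 010101, 1-0100, 1-0111, 1-1101, 1-1110, 10-1-0, 10-11-, 100-1-, 1011--
Minterm coverage:
  m8 ⊆ -01-00 [E]
  m14 ⊆ -011-0 [E]
  m28 ⊆ 0-1100 [E]
  m34 ⊆ 100-1- [E]
  m35 ⊆ 100-1- [E]
  m38 ⊆ 10-1-0,10-11-,100-1-
  m39 ⊆ 1-0111,10-11-,100-1-
  m40 ⊆ -01-00 [E]
  m44 ⊆ -01-00,-011-0,10-1-0,1011--
  m45 ⊆ 1-1101,1011--
  m47 ⊆ 10-11-,1011--
  m52 ⊆ 1-0100 [E]
  m55 ⊆ 1-0111 [E]
  m61 ⊆ 1-1101 [E]
  m62 ⊆ 1-1110 [E]
E = {-01-00, -011-0, 0-1100, 1-0100, 1-0111, 1-1101, 1-1110, 100-1-}
Petrick residual → 10-11-
Cover = b'ce'f' + b'cdf' + a'cde'f' + ac'de'f' + ac'def + acde'f + acdef' + ab'de + ab'c'e  |cover|=9

9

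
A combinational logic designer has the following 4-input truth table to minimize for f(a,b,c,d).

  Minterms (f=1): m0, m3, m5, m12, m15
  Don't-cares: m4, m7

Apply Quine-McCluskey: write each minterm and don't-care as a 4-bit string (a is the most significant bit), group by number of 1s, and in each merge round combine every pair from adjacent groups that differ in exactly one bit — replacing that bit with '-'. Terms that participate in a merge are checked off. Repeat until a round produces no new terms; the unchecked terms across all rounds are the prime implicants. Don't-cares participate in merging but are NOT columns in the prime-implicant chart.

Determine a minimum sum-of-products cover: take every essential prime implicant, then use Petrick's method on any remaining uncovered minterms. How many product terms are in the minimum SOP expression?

Round 0: 0000✓ 0011✓ 0100✓ 0101✓ 0111✓ 1100✓ 1111✓
Round 1: -100 -111 0-00 0-11 01-1 010-
PIs = {-100, -111, 0-00, 0-11, 01-1, 010-}
Coverage chart:
  m0: 0-00 ←essential
  m3: 0-11 ←essential
  m5: 01-1,010-
  m12: -100 ←essential
  m15: -111 ←essential
Essential: -100, -111, 0-00, 0-11
Petrick residual → 01-1
Min cover (5 terms): bc'd' + bcd + a'c'd' + a'cd + a'bd

5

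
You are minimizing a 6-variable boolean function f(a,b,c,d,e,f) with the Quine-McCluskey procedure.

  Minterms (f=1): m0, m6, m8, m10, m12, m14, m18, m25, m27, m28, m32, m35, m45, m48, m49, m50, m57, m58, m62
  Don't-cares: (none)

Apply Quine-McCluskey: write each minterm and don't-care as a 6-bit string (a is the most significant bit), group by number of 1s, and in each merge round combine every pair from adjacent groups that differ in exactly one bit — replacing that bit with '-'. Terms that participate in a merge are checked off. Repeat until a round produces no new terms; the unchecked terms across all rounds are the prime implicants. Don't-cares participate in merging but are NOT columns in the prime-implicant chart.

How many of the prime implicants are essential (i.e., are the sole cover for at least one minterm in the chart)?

[col 0] 000000*, 000110*, 001000*, 001010*, 001100*, 001110*, 010010*, 011001*, 011011*, 011100*, 100000*, 100011, 101101, 110000*, 110001*, 110010*, 111001*, 111010*, 111110*
[col 1] -00000, -10010, -11001, 0-1100, 00-000, 00-110, 001-00*, 001-10*, 0010-0*, 0011-0*, 0110-1, 1-0000, 11-001, 11-010, 1100-0, 11000-, 111-10
[col 2] 001--0
Prime implicants: -00000, -10010, -11001, 0-1100, 00-000, 00-110, 001--0, 0110-1, 1-0000, 100011, 101101, 11-001, 11-010, 1100-0, 11000-, 111-10
PI chart (minterm → PIs covering it):
  0 | -00000,00-000
  6 | 00-110  (sole → essential)
  8 | 00-000,001--0
  10 | 001--0  (sole → essential)
  12 | 0-1100,001--0
  14 | 00-110,001--0
  18 | -10010  (sole → essential)
  25 | -11001,0110-1
  27 | 0110-1  (sole → essential)
  28 | 0-1100  (sole → essential)
  32 | -00000,1-0000
  35 | 100011  (sole → essential)
  45 | 101101  (sole → essential)
  48 | 1-0000,1100-0,11000-
  49 | 11-001,11000-
  50 | -10010,11-010,1100-0
  57 | -11001,11-001
  58 | 11-010,111-10
  62 | 111-10  (sole → essential)
Essential prime implicants: -10010, 0-1100, 00-110, 001--0, 0110-1, 100011, 101101, 111-10

8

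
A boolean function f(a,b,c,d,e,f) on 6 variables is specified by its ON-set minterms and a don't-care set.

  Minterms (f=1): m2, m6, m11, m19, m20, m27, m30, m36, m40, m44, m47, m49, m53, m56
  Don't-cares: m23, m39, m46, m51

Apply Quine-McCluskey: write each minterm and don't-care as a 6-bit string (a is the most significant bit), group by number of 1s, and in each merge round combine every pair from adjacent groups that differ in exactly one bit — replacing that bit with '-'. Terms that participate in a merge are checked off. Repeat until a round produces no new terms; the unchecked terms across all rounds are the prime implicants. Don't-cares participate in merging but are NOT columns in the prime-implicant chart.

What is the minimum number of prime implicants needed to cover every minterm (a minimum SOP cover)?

Round 0: 000010✓ 000110✓ 001011✓ 010011✓ 010100 010111✓ 011011✓ 011110 100100✓ 100111✓ 101000✓ 101100✓ 101110✓ 101111✓ 110001✓ 110011✓ 110101✓ 111000✓
Round 1: -10011 0-1011 000-10 01-011 010-11 1-1000 10-100 10-111 101-00 1011-0 10111- 110-01 1100-1
PIs = {-10011, 0-1011, 000-10, 01-011, 010-11, 010100, 011110, 1-1000, 10-100, 10-111, 101-00, 1011-0, 10111-, 110-01, 1100-1}
Coverage chart:
  m2: 000-10 ←essential
  m6: 000-10 ←essential
  m11: 0-1011 ←essential
  m19: -10011,01-011,010-11
  m20: 010100 ←essential
  m27: 0-1011,01-011
  m30: 011110 ←essential
  m36: 10-100 ←essential
  m40: 1-1000,101-00
  m44: 10-100,101-00,1011-0
  m47: 10-111,10111-
  m49: 110-01,1100-1
  m53: 110-01 ←essential
  m56: 1-1000 ←essential
Essential: 0-1011, 000-10, 010100, 011110, 1-1000, 10-100, 110-01
Petrick residual → -10011, 10-111
Min cover (9 terms): bc'd'ef + a'cd'ef + a'b'c'ef' + a'bc'de'f' + a'bcdef' + acd'e'f' + ab'de'f' + ab'def + abc'e'f

9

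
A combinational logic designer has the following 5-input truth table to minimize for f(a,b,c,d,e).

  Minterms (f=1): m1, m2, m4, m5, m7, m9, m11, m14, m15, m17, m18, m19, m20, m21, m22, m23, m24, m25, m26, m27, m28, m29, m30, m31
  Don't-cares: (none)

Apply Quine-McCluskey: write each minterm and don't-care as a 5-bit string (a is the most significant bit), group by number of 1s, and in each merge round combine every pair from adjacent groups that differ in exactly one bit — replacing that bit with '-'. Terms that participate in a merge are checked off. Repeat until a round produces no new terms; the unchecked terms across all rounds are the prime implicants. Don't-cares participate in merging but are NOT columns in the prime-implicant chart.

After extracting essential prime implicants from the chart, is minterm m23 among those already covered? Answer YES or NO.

NO

Round 0: 00001✓ 00010✓ 00100✓ 00101✓ 00111✓ 01001✓ 01011✓ 01110✓ 01111✓ 10001✓ 10010✓ 10011✓ 10100✓ 10101✓ 10110✓ 10111✓ 11000✓ 11001✓ 11010✓ 11011✓ 11100✓ 11101✓ 11110✓ 11111✓
Round 1: -0001✓ -0010 -0100✓ -0101✓ -0111✓ -1001✓ -1011✓ -1110✓ -1111✓ 0-001✓ 0-111✓ 00-01✓ 001-1✓ 0010-✓ 01-11✓ 010-1✓ 0111-✓ 1-001✓ 1-010✓ 1-011✓ 1-100✓ 1-101✓ 1-110✓ 1-111✓ 10-01✓ 10-10✓ 10-11✓ 100-1✓ 1001-✓ 101-0✓ 101-1✓ 1010-✓ 1011-✓ 11-00✓ 11-01✓ 11-10✓ 11-11✓ 110-0✓ 110-1✓ 1100-✓ 1101-✓ 111-0✓ 111-1✓ 1110-✓ 1111-✓
Round 2: --001 --111 -0-01 -01-1 -010- -1-11 -10-1 -111- 1--01✓ 1--10✓ 1--11✓ 1-0-1✓ 1-01-✓ 1-1-0✓ 1-1-1✓ 1-10-✓ 1-11-✓ 10--1✓ 10-1-✓ 101--✓ 11--0✓ 11--1✓ 11-0-✓ 11-1-✓ 110--✓ 111--✓
Round 3: 1---1 1--1- 1-1-- 11---
PIs = {--001, --111, -0-01, -0010, -01-1, -010-, -1-11, -10-1, -111-, 1---1, 1--1-, 1-1--, 11---}
Coverage chart:
  m1: --001,-0-01
  m2: -0010 ←essential
  m4: -010- ←essential
  m5: -0-01,-01-1,-010-
  m7: --111,-01-1
  m9: --001,-10-1
  m11: -1-11,-10-1
  m14: -111- ←essential
  m15: --111,-1-11,-111-
  m17: --001,-0-01,1---1
  m18: -0010,1--1-
  m19: 1---1,1--1-
  m20: -010-,1-1--
  m21: -0-01,-01-1,-010-,1---1,1-1--
  m22: 1--1-,1-1--
  m23: --111,-01-1,1---1,1--1-,1-1--
  m24: 11--- ←essential
  m25: --001,-10-1,1---1,11---
  m26: 1--1-,11---
  m27: -1-11,-10-1,1---1,1--1-,11---
  m28: 1-1--,11---
  m29: 1---1,1-1--,11---
  m30: -111-,1--1-,1-1--,11---
  m31: --111,-1-11,-111-,1---1,1--1-,1-1--,11---
Essential: -0010, -010-, -111-, 11---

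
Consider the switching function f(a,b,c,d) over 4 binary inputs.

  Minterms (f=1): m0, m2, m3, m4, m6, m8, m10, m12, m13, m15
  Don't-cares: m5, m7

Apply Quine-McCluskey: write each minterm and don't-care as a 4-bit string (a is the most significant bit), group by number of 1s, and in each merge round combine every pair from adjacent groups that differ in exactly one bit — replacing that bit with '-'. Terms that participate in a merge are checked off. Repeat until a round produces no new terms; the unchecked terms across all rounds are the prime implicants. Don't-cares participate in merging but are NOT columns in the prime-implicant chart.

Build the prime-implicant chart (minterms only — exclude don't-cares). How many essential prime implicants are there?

size-2^0 implicants → 0000(✓)  0010(✓)  0011(✓)  0100(✓)  0101(✓)  0110(✓)  0111(✓)  1000(✓)  1010(✓)  1100(✓)  1101(✓)  1111(✓)
size-2^1 implicants → -000(✓)  -010(✓)  -100(✓)  -101(✓)  -111(✓)  0-00(✓)  0-10(✓)  0-11(✓)  00-0(✓)  001-(✓)  01-0(✓)  01-1(✓)  010-(✓)  011-(✓)  1-00(✓)  10-0(✓)  11-1(✓)  110-(✓)
size-2^2 implicants → --00  -0-0  -1-1  -10-  0--0  0-1-  01--
Unchecked terms (primes): --00, -0-0, -1-1, -10-, 0--0, 0-1-, 01--
Minterm coverage:
  m0 ⊆ --00,-0-0,0--0
  m2 ⊆ -0-0,0--0,0-1-
  m3 ⊆ 0-1- [E]
  m4 ⊆ --00,-10-,0--0,01--
  m6 ⊆ 0--0,0-1-,01--
  m8 ⊆ --00,-0-0
  m10 ⊆ -0-0 [E]
  m12 ⊆ --00,-10-
  m13 ⊆ -1-1,-10-
  m15 ⊆ -1-1 [E]
E = {-0-0, -1-1, 0-1-}

3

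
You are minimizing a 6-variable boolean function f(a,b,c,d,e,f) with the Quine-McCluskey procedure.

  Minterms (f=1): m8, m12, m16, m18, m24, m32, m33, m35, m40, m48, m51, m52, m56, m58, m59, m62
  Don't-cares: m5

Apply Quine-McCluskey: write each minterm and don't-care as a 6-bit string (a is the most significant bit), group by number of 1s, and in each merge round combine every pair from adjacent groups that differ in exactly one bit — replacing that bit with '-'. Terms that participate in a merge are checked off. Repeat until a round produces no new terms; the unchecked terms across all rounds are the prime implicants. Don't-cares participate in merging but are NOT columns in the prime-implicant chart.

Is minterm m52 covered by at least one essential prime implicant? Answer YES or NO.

YES

[col 0] 000101, 001000*, 001100*, 010000*, 010010*, 011000*, 100000*, 100001*, 100011*, 101000*, 110000*, 110011*, 110100*, 111000*, 111010*, 111011*, 111110*
[col 1] -01000*, -10000*, -11000*, 0-1000*, 001-00, 01-000*, 0100-0, 1-0000*, 1-0011, 1-1000*, 10-000*, 1000-1, 10000-, 11-000*, 11-011, 110-00, 111-10, 1110-0, 11101-
[col 2] --1000, -1-000, 1--000
Prime implicants: --1000, -1-000, 000101, 001-00, 0100-0, 1--000, 1-0011, 1000-1, 10000-, 11-011, 110-00, 111-10, 1110-0, 11101-
PI chart (minterm → PIs covering it):
  8 | --1000,001-00
  12 | 001-00  (sole → essential)
  16 | -1-000,0100-0
  18 | 0100-0  (sole → essential)
  24 | --1000,-1-000
  32 | 1--000,10000-
  33 | 1000-1,10000-
  35 | 1-0011,1000-1
  40 | --1000,1--000
  48 | -1-000,1--000,110-00
  51 | 1-0011,11-011
  52 | 110-00  (sole → essential)
  56 | --1000,-1-000,1--000,1110-0
  58 | 111-10,1110-0,11101-
  59 | 11-011,11101-
  62 | 111-10  (sole → essential)
Essential prime implicants: 001-00, 0100-0, 110-00, 111-10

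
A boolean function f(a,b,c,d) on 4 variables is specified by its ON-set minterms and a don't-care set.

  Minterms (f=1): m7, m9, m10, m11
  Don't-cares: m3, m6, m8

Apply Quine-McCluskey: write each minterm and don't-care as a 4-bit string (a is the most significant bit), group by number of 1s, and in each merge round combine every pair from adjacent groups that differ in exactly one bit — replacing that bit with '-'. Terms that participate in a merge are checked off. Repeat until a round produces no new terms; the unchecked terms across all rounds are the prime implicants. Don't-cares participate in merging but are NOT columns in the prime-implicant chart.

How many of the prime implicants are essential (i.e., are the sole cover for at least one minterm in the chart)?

1

size-2^0 implicants → 0011(✓)  0110(✓)  0111(✓)  1000(✓)  1001(✓)  1010(✓)  1011(✓)
size-2^1 implicants → -011  0-11  011-  10-0(✓)  10-1(✓)  100-(✓)  101-(✓)
size-2^2 implicants → 10--
Unchecked terms (primes): -011, 0-11, 011-, 10--
Minterm coverage:
  m7 ⊆ 0-11,011-
  m9 ⊆ 10-- [E]
  m10 ⊆ 10-- [E]
  m11 ⊆ -011,10--
E = {10--}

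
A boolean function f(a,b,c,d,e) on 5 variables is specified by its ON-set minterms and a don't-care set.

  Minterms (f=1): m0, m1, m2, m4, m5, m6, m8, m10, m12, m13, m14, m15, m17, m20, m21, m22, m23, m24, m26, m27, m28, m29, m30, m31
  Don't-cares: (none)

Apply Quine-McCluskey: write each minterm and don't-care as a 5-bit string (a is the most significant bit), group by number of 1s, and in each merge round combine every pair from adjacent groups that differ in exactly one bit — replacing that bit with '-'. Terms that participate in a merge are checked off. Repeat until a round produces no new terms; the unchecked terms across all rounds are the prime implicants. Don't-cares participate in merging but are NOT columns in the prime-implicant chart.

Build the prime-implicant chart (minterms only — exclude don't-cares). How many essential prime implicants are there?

[col 0] 00000*, 00001*, 00010*, 00100*, 00101*, 00110*, 01000*, 01010*, 01100*, 01101*, 01110*, 01111*, 10001*, 10100*, 10101*, 10110*, 10111*, 11000*, 11010*, 11011*, 11100*, 11101*, 11110*, 11111*
[col 1] -0001*, -0100*, -0101*, -0110*, -1000*, -1010*, -1100*, -1101*, -1110*, -1111*, 0-000*, 0-010*, 0-100*, 0-101*, 0-110*, 00-00*, 00-01*, 00-10*, 000-0*, 0000-*, 001-0*, 0010-*, 01-00*, 01-10*, 010-0*, 011-0*, 011-1*, 0110-*, 0111-*, 1-100*, 1-101*, 1-110*, 1-111*, 10-01*, 101-0*, 101-1*, 1010-*, 1011-*, 11-00*, 11-10*, 11-11*, 110-0*, 1101-*, 111-0*, 111-1*, 1110-*, 1111-*
[col 2] --100*, --101*, --110*, -0-01, -01-0*, -010-*, -1-00*, -1-10*, -10-0*, -11-0*, -11-1*, -110-*, -111-*, 0--00*, 0--10*, 0-0-0*, 0-1-0*, 0-10-*, 00--0*, 00-0-, 01--0*, 011--*, 1-1-0*, 1-1-1*, 1-10-*, 1-11-*, 101--*, 11--0*, 11-1-, 111--*
[col 3] --1-0, --10-, -1--0, -11--, 0---0, 1-1--
Prime implicants: --1-0, --10-, -0-01, -1--0, -11--, 0---0, 00-0-, 1-1--, 11-1-
PI chart (minterm → PIs covering it):
  0 | 0---0,00-0-
  1 | -0-01,00-0-
  2 | 0---0  (sole → essential)
  4 | --1-0,--10-,0---0,00-0-
  5 | --10-,-0-01,00-0-
  6 | --1-0,0---0
  8 | -1--0,0---0
  10 | -1--0,0---0
  12 | --1-0,--10-,-1--0,-11--,0---0
  13 | --10-,-11--
  14 | --1-0,-1--0,-11--,0---0
  15 | -11--  (sole → essential)
  17 | -0-01  (sole → essential)
  20 | --1-0,--10-,1-1--
  21 | --10-,-0-01,1-1--
  22 | --1-0,1-1--
  23 | 1-1--  (sole → essential)
  24 | -1--0  (sole → essential)
  26 | -1--0,11-1-
  27 | 11-1-  (sole → essential)
  28 | --1-0,--10-,-1--0,-11--,1-1--
  29 | --10-,-11--,1-1--
  30 | --1-0,-1--0,-11--,1-1--,11-1-
  31 | -11--,1-1--,11-1-
Essential prime implicants: -0-01, -1--0, -11--, 0---0, 1-1--, 11-1-

6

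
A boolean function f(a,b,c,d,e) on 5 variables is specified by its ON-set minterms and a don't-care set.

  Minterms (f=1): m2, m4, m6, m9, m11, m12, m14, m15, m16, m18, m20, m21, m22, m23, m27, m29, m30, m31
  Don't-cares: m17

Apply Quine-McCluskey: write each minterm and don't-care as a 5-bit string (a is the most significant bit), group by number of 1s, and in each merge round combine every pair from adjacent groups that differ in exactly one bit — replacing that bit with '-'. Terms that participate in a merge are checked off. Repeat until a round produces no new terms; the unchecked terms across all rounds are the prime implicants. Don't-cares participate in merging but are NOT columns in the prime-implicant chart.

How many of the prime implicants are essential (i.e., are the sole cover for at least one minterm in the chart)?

5

size-2^0 implicants → 00010(✓)  00100(✓)  00110(✓)  01001(✓)  01011(✓)  01100(✓)  01110(✓)  01111(✓)  10000(✓)  10001(✓)  10010(✓)  10100(✓)  10101(✓)  10110(✓)  10111(✓)  11011(✓)  11101(✓)  11110(✓)  11111(✓)
size-2^1 implicants → -0010(✓)  -0100(✓)  -0110(✓)  -1011(✓)  -1110(✓)  -1111(✓)  0-100(✓)  0-110(✓)  00-10(✓)  001-0(✓)  01-11(✓)  010-1  011-0(✓)  0111-(✓)  1-101(✓)  1-110(✓)  1-111(✓)  10-00(✓)  10-01(✓)  10-10(✓)  100-0(✓)  1000-(✓)  101-0(✓)  101-1(✓)  1010-(✓)  1011-(✓)  11-11(✓)  111-1(✓)  1111-(✓)
size-2^2 implicants → --110  -0-10  -01-0  -1-11  -111-  0-1-0  1-1-1  1-11-  10--0  10-0-  101--
Unchecked terms (primes): --110, -0-10, -01-0, -1-11, -111-, 0-1-0, 010-1, 1-1-1, 1-11-, 10--0, 10-0-, 101--
Minterm coverage:
  m2 ⊆ -0-10 [E]
  m4 ⊆ -01-0,0-1-0
  m6 ⊆ --110,-0-10,-01-0,0-1-0
  m9 ⊆ 010-1 [E]
  m11 ⊆ -1-11,010-1
  m12 ⊆ 0-1-0 [E]
  m14 ⊆ --110,-111-,0-1-0
  m15 ⊆ -1-11,-111-
  m16 ⊆ 10--0,10-0-
  m18 ⊆ -0-10,10--0
  m20 ⊆ -01-0,10--0,10-0-,101--
  m21 ⊆ 1-1-1,10-0-,101--
  m22 ⊆ --110,-0-10,-01-0,1-11-,10--0,101--
  m23 ⊆ 1-1-1,1-11-,101--
  m27 ⊆ -1-11 [E]
  m29 ⊆ 1-1-1 [E]
  m30 ⊆ --110,-111-,1-11-
  m31 ⊆ -1-11,-111-,1-1-1,1-11-
E = {-0-10, -1-11, 0-1-0, 010-1, 1-1-1}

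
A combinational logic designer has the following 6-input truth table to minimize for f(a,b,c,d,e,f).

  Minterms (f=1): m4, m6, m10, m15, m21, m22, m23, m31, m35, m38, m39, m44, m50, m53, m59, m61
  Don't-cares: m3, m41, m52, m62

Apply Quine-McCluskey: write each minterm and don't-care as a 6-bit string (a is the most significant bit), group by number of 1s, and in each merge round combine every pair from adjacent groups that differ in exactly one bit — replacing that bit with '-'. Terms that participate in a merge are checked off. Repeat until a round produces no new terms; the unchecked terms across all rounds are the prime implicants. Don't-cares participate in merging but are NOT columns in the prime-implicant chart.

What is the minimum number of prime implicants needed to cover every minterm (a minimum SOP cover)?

size-2^0 implicants → 000011(✓)  000100(✓)  000110(✓)  001010  001111(✓)  010101(✓)  010110(✓)  010111(✓)  011111(✓)  100011(✓)  100110(✓)  100111(✓)  101001  101100  110010  110100(✓)  110101(✓)  111011  111101(✓)  111110
size-2^1 implicants → -00011  -00110  -10101  0-0110  0-1111  0001-0  01-111  0101-1  01011-  100-11  10011-  11-101  11010-
Unchecked terms (primes): -00011, -00110, -10101, 0-0110, 0-1111, 0001-0, 001010, 01-111, 0101-1, 01011-, 100-11, 10011-, 101001, 101100, 11-101, 110010, 11010-, 111011, 111110
Minterm coverage:
  m4 ⊆ 0001-0 [E]
  m6 ⊆ -00110,0-0110,0001-0
  m10 ⊆ 001010 [E]
  m15 ⊆ 0-1111 [E]
  m21 ⊆ -10101,0101-1
  m22 ⊆ 0-0110,01011-
  m23 ⊆ 01-111,0101-1,01011-
  m31 ⊆ 0-1111,01-111
  m35 ⊆ -00011,100-11
  m38 ⊆ -00110,10011-
  m39 ⊆ 100-11,10011-
  m44 ⊆ 101100 [E]
  m50 ⊆ 110010 [E]
  m53 ⊆ -10101,11-101,11010-
  m59 ⊆ 111011 [E]
  m61 ⊆ 11-101 [E]
E = {0-1111, 0001-0, 001010, 101100, 11-101, 110010, 111011}
Petrick residual → -00011, -10101, 01011-, 10011-
Cover = b'c'd'ef + bc'de'f + a'cdef + a'b'c'df' + a'b'cd'ef' + a'bc'de + ab'c'de + ab'cde'f' + abde'f + abc'd'ef' + abcd'ef  |cover|=11

11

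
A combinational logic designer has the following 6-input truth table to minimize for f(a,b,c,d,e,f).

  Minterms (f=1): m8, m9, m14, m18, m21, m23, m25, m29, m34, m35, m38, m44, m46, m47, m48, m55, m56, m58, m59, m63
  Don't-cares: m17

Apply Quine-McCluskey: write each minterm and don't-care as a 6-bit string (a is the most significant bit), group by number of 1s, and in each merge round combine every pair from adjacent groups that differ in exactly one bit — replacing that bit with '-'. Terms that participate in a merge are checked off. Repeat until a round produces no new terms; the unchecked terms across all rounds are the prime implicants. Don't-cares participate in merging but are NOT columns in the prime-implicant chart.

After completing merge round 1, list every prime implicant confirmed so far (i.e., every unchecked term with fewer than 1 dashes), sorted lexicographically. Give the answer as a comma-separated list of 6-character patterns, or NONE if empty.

Round 0: 001000✓ 001001✓ 001110✓ 010001✓ 010010 010101✓ 010111✓ 011001✓ 011101✓ 100010✓ 100011✓ 100110✓ 101100✓ 101110✓ 101111✓ 110000✓ 110111✓ 111000✓ 111010✓ 111011✓ 111111✓
Round 1: -01110 -10111 0-1001 00100- 01-001✓ 01-101✓ 010-01✓ 0101-1 011-01✓ 1-1111 10-110 100-10 10001- 1011-0 10111- 11-000 11-111 111-11 1110-0 11101-
Round 2: 01--01
PIs = {-01110, -10111, 0-1001, 00100-, 01--01, 010010, 0101-1, 1-1111, 10-110, 100-10, 10001-, 1011-0, 10111-, 11-000, 11-111, 111-11, 1110-0, 11101-}

010010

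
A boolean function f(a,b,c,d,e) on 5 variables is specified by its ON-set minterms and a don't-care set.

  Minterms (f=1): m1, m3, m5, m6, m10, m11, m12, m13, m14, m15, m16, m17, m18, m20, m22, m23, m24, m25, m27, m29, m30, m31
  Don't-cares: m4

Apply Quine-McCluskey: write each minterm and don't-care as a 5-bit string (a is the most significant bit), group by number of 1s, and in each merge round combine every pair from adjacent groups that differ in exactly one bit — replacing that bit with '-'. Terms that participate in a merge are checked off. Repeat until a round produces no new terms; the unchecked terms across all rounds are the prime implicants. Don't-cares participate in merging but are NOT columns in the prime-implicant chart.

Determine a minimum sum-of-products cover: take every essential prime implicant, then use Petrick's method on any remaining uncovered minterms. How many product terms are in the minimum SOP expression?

8

size-2^0 implicants → 00001(✓)  00011(✓)  00100(✓)  00101(✓)  00110(✓)  01010(✓)  01011(✓)  01100(✓)  01101(✓)  01110(✓)  01111(✓)  10000(✓)  10001(✓)  10010(✓)  10100(✓)  10110(✓)  10111(✓)  11000(✓)  11001(✓)  11011(✓)  11101(✓)  11110(✓)  11111(✓)
size-2^1 implicants → -0001  -0100(✓)  -0110(✓)  -1011(✓)  -1101(✓)  -1110(✓)  -1111(✓)  0-011  0-100(✓)  0-101(✓)  0-110(✓)  00-01  000-1  001-0(✓)  0010-(✓)  01-10(✓)  01-11(✓)  0101-(✓)  011-0(✓)  011-1(✓)  0110-(✓)  0111-(✓)  1-000(✓)  1-001(✓)  1-110(✓)  1-111(✓)  10-00(✓)  10-10(✓)  100-0(✓)  1000-(✓)  101-0(✓)  1011-(✓)  11-01(✓)  11-11(✓)  110-1(✓)  1100-(✓)  111-1(✓)  1111-(✓)
size-2^2 implicants → --110  -01-0  -1-11  -11-1  -111-  0-1-0  0-10-  01-1-  011--  1-00-  1-11-  10--0  11--1
Unchecked terms (primes): --110, -0001, -01-0, -1-11, -11-1, -111-, 0-011, 0-1-0, 0-10-, 00-01, 000-1, 01-1-, 011--, 1-00-, 1-11-, 10--0, 11--1
Minterm coverage:
  m1 ⊆ -0001,00-01,000-1
  m3 ⊆ 0-011,000-1
  m5 ⊆ 0-10-,00-01
  m6 ⊆ --110,-01-0,0-1-0
  m10 ⊆ 01-1- [E]
  m11 ⊆ -1-11,0-011,01-1-
  m12 ⊆ 0-1-0,0-10-,011--
  m13 ⊆ -11-1,0-10-,011--
  m14 ⊆ --110,-111-,0-1-0,01-1-,011--
  m15 ⊆ -1-11,-11-1,-111-,01-1-,011--
  m16 ⊆ 1-00-,10--0
  m17 ⊆ -0001,1-00-
  m18 ⊆ 10--0 [E]
  m20 ⊆ -01-0,10--0
  m22 ⊆ --110,-01-0,1-11-,10--0
  m23 ⊆ 1-11- [E]
  m24 ⊆ 1-00- [E]
  m25 ⊆ 1-00-,11--1
  m27 ⊆ -1-11,11--1
  m29 ⊆ -11-1,11--1
  m30 ⊆ --110,-111-,1-11-
  m31 ⊆ -1-11,-11-1,-111-,1-11-,11--1
E = {01-1-, 1-00-, 1-11-, 10--0}
Petrick residual → --110, 0-10-, 000-1, 11--1
Cover = cde' + a'cd' + a'b'c'e + a'bd + ac'd' + acd + ab'e' + abe  |cover|=8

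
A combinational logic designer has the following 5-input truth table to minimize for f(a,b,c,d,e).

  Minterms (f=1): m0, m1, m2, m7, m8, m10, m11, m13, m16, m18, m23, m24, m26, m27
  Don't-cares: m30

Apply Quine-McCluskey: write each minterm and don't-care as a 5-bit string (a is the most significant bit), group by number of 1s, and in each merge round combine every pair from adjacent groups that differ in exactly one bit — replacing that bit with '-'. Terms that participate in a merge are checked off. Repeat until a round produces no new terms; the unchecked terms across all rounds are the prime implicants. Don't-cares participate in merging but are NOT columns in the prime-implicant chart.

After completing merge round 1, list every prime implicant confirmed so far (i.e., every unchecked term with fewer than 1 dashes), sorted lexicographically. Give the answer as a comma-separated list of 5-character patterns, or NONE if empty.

[col 0] 00000*, 00001*, 00010*, 00111*, 01000*, 01010*, 01011*, 01101, 10000*, 10010*, 10111*, 11000*, 11010*, 11011*, 11110*
[col 1] -0000*, -0010*, -0111, -1000*, -1010*, -1011*, 0-000*, 0-010*, 000-0*, 0000-, 010-0*, 0101-*, 1-000*, 1-010*, 100-0*, 11-10, 110-0*, 1101-*
[col 2] --000*, --010*, -00-0*, -10-0*, -101-, 0-0-0*, 1-0-0*
[col 3] --0-0
Prime implicants: --0-0, -0111, -101-, 0000-, 01101, 11-10

01101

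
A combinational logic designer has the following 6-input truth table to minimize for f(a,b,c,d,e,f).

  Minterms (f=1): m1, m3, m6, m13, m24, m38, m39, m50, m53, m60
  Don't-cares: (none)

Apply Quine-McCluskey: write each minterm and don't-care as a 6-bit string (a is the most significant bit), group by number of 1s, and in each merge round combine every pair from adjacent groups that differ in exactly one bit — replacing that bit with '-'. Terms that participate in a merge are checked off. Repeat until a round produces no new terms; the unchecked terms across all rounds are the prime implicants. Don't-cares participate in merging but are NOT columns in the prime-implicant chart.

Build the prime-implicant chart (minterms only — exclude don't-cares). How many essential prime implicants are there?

8

Round 0: 000001✓ 000011✓ 000110✓ 001101 011000 100110✓ 100111✓ 110010 110101 111100
Round 1: -00110 0000-1 10011-
PIs = {-00110, 0000-1, 001101, 011000, 10011-, 110010, 110101, 111100}
Coverage chart:
  m1: 0000-1 ←essential
  m3: 0000-1 ←essential
  m6: -00110 ←essential
  m13: 001101 ←essential
  m24: 011000 ←essential
  m38: -00110,10011-
  m39: 10011- ←essential
  m50: 110010 ←essential
  m53: 110101 ←essential
  m60: 111100 ←essential
Essential: -00110, 0000-1, 001101, 011000, 10011-, 110010, 110101, 111100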